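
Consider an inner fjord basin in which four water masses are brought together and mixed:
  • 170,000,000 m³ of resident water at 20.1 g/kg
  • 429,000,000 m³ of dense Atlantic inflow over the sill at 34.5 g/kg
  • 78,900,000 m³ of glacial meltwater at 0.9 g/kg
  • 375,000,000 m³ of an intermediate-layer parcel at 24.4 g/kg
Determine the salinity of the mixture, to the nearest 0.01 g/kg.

Mass of salt is conserved:
salt = 170,000,000×20.1 + 429,000,000×34.5 + 78,900,000×0.9 + 375,000,000×24.4 = 3,417,000,000 + 14,800,500,000 + 71,010,000 + 9,150,000,000 = 27,438,510,000
volume = 170,000,000 + 429,000,000 + 78,900,000 + 375,000,000 = 1,052,900,000 m³
S = 27,438,510,000 / 1,052,900,000 = 26.0599 g/kg

26.06 g/kg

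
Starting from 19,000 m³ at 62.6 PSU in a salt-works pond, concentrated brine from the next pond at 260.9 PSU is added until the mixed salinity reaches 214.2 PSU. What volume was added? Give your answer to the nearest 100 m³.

Salt balance: 19,000×62.6 + V×260.9 = (19,000+V)×214.2
1,189,400 + 260.9V = 4,069,800 + 214.2V
2,880,400 = 46.7V
V = 61,678.8 m³

61700 m³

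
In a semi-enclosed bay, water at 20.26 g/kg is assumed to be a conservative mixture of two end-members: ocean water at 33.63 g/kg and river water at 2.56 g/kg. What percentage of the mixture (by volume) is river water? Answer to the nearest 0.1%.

43.0%

Let f be the freshwater fraction. Salt balance per unit volume:
f×2.56 + (1−f)×33.63 = 20.26
f = (33.63 − 20.26) / (33.63 − 2.56) = 13.37/31.07 = 0.4303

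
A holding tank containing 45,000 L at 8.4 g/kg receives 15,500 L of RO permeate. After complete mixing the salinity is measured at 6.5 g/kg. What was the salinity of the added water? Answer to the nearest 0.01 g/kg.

0.98 g/kg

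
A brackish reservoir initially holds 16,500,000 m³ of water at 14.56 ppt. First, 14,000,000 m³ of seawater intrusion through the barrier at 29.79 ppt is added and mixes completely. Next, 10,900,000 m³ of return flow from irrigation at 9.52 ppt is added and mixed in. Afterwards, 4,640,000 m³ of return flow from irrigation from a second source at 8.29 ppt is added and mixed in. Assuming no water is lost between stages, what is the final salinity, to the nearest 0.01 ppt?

Total salt / total volume:
Initial salt = 16,500,000×14.56 = 240,240,000
After stage 1: salt = 240,240,000 + 14,000,000×29.79 = 657,300,000; volume = 30,500,000 m³; S = 21.551 ppt
After stage 2: salt = 657,300,000 + 10,900,000×9.52 = 761,068,000; volume = 41,400,000 m³; S = 18.383 ppt
After stage 3: salt = 761,068,000 + 4,640,000×8.29 = 799,533,600; volume = 46,040,000 m³
S = 799,533,600 / 46,040,000 = 17.3661 ppt

17.37 ppt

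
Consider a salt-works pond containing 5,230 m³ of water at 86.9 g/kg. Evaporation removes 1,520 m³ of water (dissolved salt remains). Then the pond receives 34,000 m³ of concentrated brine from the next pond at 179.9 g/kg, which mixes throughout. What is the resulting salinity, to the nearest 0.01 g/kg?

After evaporation: salt = 5,230×86.9 = 454,487; volume = 5,230 − 1,520 = 3,710 m³
After mixing: salt = 454,487 + 34,000×179.9 = 6,571,087; volume = 3,710 + 34,000 = 37,710 m³
S = 6,571,087 / 37,710 = 174.2532 g/kg

174.25 g/kg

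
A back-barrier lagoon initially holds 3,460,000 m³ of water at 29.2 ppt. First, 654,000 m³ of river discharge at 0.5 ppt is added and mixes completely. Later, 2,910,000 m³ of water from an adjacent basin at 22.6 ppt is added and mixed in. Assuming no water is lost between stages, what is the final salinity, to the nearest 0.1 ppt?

23.8 ppt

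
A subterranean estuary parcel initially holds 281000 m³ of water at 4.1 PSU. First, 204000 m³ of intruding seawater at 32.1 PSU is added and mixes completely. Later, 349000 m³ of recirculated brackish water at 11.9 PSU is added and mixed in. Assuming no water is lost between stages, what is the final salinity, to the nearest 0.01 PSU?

Mass of salt is conserved:
Initial salt = 281,000×4.1 = 1,152,100
After stage 1: salt = 1,152,100 + 204,000×32.1 = 7,700,500; volume = 485,000 m³; S = 15.877 PSU
After stage 2: salt = 7,700,500 + 349,000×11.9 = 11,853,600; volume = 834,000 m³
S = 11,853,600 / 834,000 = 14.2129 PSU

14.21 PSU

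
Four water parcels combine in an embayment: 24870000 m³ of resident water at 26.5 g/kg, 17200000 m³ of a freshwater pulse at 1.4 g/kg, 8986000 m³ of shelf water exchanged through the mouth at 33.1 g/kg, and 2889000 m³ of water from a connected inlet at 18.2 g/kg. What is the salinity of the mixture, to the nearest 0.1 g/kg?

Conserving salt mass:
salt = 24,870,000×26.5 + 17,200,000×1.4 + 8,986,000×33.1 + 2,889,000×18.2 = 659,055,000 + 24,080,000 + 297,436,600 + 52,579,800 = 1,033,151,400
volume = 24,870,000 + 17,200,000 + 8,986,000 + 2,889,000 = 53,945,000 m³
S = 1,033,151,400 / 53,945,000 = 19.152 g/kg

19.2 g/kg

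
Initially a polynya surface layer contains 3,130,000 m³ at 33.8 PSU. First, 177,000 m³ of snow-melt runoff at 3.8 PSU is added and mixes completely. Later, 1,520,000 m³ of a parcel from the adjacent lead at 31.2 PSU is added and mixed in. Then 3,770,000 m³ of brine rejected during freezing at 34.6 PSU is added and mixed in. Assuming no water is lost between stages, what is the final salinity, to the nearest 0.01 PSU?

Salt balance:
Initial salt = 3,130,000×33.8 = 105,794,000
After stage 1: salt = 105,794,000 + 177,000×3.8 = 106,466,600; volume = 3,307,000 m³; S = 32.194 PSU
After stage 2: salt = 106,466,600 + 1,520,000×31.2 = 153,890,600; volume = 4,827,000 m³; S = 31.881 PSU
After stage 3: salt = 153,890,600 + 3,770,000×34.6 = 284,332,600; volume = 8,597,000 m³
S = 284,332,600 / 8,597,000 = 33.0735 PSU

33.07 PSU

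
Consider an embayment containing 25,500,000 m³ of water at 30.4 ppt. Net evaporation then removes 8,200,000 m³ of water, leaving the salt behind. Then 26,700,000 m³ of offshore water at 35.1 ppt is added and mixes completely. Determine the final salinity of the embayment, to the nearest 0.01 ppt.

After evaporation: salt = 25,500,000×30.4 = 775,200,000; volume = 25,500,000 − 8,200,000 = 17,300,000 m³
After mixing: salt = 775,200,000 + 26,700,000×35.1 = 1,712,370,000; volume = 17,300,000 + 26,700,000 = 44,000,000 m³
S = 1,712,370,000 / 44,000,000 = 38.9175 ppt

38.92 ppt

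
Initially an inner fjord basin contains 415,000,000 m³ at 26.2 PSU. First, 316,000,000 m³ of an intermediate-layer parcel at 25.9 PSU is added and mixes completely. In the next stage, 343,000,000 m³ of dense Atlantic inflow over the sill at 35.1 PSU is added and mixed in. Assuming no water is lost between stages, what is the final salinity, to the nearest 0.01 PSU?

28.95 PSU

Weighted by volume,
Initial salt = 415,000,000×26.2 = 10,873,000,000
After stage 1: salt = 10,873,000,000 + 316,000,000×25.9 = 19,057,400,000; volume = 731,000,000 m³; S = 26.07 PSU
After stage 2: salt = 19,057,400,000 + 343,000,000×35.1 = 31,096,700,000; volume = 1,074,000,000 m³
S = 31,096,700,000 / 1,074,000,000 = 28.9541 PSU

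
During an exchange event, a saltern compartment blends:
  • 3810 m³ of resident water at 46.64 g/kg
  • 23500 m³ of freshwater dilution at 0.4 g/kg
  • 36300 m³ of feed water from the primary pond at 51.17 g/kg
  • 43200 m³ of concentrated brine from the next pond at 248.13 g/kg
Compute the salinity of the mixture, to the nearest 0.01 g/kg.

119.50 g/kg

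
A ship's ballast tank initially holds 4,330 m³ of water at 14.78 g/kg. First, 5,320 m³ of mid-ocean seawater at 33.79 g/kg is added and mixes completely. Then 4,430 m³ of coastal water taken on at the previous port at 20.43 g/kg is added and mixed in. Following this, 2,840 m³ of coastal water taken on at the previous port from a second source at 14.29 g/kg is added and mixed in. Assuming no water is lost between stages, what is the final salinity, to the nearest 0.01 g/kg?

22.15 g/kg

Weighted by volume,
Initial salt = 4,330×14.78 = 63,997.4
After stage 1: salt = 63,997.4 + 5,320×33.79 = 243,760.2; volume = 9,650 m³; S = 25.26 g/kg
After stage 2: salt = 243,760.2 + 4,430×20.43 = 334,265.1; volume = 14,080 m³; S = 23.74 g/kg
After stage 3: salt = 334,265.1 + 2,840×14.29 = 374,848.7; volume = 16,920 m³
S = 374,848.7 / 16,920 = 22.1542 g/kg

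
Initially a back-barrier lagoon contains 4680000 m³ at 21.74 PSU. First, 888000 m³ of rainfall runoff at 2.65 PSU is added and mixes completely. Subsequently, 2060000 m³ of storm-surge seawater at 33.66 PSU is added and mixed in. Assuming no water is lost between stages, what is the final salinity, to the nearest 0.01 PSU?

Total salt / total volume:
Initial salt = 4,680,000×21.74 = 101,743,200
After stage 1: salt = 101,743,200 + 888,000×2.65 = 104,096,400; volume = 5,568,000 m³; S = 18.695 PSU
After stage 2: salt = 104,096,400 + 2,060,000×33.66 = 173,436,000; volume = 7,628,000 m³
S = 173,436,000 / 7,628,000 = 22.7368 PSU

22.74 PSU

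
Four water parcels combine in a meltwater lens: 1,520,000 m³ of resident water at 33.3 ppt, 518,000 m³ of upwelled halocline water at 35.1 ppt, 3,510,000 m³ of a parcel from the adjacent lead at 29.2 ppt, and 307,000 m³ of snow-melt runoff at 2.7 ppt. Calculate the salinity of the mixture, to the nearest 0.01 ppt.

29.40 ppt

Mass of salt is conserved:
salt = 1,520,000×33.3 + 518,000×35.1 + 3,510,000×29.2 + 307,000×2.7 = 50,616,000 + 18,181,800 + 102,492,000 + 828,900 = 172,118,700
volume = 1,520,000 + 518,000 + 3,510,000 + 307,000 = 5,855,000 m³
S = 172,118,700 / 5,855,000 = 29.3969 ppt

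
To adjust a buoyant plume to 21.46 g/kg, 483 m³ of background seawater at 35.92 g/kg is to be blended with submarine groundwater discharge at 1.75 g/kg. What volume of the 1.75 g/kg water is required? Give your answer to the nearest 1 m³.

354 m³

Salt balance: 483×35.92 + V×1.75 = (483+V)×21.46
17,349.36 + 1.75V = 10,365.18 + 21.46V
6,984.18 = 19.71V
V = 354.35 m³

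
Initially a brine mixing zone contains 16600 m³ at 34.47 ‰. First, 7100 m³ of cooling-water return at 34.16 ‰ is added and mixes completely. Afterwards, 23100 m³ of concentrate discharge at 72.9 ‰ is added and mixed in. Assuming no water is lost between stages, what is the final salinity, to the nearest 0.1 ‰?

Conserving salt mass:
Initial salt = 16,600×34.47 = 572,202
After stage 1: salt = 572,202 + 7,100×34.16 = 814,738; volume = 23,700 m³; S = 34.377 ‰
After stage 2: salt = 814,738 + 23,100×72.9 = 2,498,728; volume = 46,800 m³
S = 2,498,728 / 46,800 = 53.3916 ‰

53.4 ‰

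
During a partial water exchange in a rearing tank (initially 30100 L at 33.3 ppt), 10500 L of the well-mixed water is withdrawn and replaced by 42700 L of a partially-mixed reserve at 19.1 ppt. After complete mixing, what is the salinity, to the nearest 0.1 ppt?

23.6 ppt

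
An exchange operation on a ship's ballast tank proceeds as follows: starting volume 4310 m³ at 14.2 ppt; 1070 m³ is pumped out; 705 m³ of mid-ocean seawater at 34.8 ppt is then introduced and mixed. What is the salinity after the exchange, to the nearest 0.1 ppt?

17.9 ppt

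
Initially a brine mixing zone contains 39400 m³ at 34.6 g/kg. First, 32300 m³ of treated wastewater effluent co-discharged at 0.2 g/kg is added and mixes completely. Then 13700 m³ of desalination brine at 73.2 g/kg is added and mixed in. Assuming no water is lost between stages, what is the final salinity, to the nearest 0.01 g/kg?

27.78 g/kg

Salt balance:
Initial salt = 39,400×34.6 = 1,363,240
After stage 1: salt = 1,363,240 + 32,300×0.2 = 1,369,700; volume = 71,700 m³; S = 19.103 g/kg
After stage 2: salt = 1,369,700 + 13,700×73.2 = 2,372,540; volume = 85,400 m³
S = 2,372,540 / 85,400 = 27.7815 g/kg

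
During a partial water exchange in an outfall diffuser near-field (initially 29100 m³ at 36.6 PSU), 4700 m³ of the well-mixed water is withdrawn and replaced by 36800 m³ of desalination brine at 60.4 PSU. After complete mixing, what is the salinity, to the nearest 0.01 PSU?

Remaining after removal: 24,400 m³ at 36.6 PSU (salt = 893,040)
After addition: salt = 893,040 + 36,800×60.4 = 3,115,760; volume = 61,200 m³
S = 3,115,760 / 61,200 = 50.9111 PSU

50.91 PSU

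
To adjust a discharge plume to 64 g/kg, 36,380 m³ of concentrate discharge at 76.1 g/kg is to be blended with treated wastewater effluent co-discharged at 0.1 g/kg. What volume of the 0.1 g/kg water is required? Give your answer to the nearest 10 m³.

Salt balance: 36,380×76.1 + V×0.1 = (36,380+V)×64
2,768,518 + 0.1V = 2,328,320 + 64V
440,198 = 63.9V
V = 6,888.86 m³

6890 m³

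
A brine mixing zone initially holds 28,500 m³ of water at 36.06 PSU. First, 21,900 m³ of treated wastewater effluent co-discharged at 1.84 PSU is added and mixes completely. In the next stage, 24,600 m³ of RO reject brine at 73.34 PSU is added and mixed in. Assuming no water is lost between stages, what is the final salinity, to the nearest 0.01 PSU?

38.30 PSU

Mass of salt is conserved:
Initial salt = 28,500×36.06 = 1,027,710
After stage 1: salt = 1,027,710 + 21,900×1.84 = 1,068,006; volume = 50,400 m³; S = 21.191 PSU
After stage 2: salt = 1,068,006 + 24,600×73.34 = 2,872,170; volume = 75,000 m³
S = 2,872,170 / 75,000 = 38.2956 PSU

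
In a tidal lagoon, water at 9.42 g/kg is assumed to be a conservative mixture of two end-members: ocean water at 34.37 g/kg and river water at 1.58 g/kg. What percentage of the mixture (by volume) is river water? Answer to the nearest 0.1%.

Let f be the freshwater fraction. Salt balance per unit volume:
f×1.58 + (1−f)×34.37 = 9.42
f = (34.37 − 9.42) / (34.37 − 1.58) = 24.95/32.79 = 0.7609

76.1%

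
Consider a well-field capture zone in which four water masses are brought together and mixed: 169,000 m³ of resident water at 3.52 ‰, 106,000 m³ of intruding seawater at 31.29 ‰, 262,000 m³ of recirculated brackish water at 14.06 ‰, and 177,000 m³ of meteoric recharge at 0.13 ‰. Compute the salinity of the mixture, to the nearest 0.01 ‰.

Mass of salt is conserved:
salt = 169,000×3.52 + 106,000×31.29 + 262,000×14.06 + 177,000×0.13 = 594,880 + 3,316,740 + 3,683,720 + 23,010 = 7,618,350
volume = 169,000 + 106,000 + 262,000 + 177,000 = 714,000 m³
S = 7,618,350 / 714,000 = 10.67 ‰

10.67 ‰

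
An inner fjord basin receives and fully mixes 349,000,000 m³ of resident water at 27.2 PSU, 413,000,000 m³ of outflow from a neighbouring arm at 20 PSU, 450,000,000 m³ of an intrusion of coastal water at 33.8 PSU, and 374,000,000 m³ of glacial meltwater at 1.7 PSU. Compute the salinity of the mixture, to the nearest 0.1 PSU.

21.2 PSU

By conservation of dissolved salt,
salt = 349,000,000×27.2 + 413,000,000×20 + 450,000,000×33.8 + 374,000,000×1.7 = 9,492,800,000 + 8,260,000,000 + 15,210,000,000 + 635,800,000 = 33,598,600,000
volume = 349,000,000 + 413,000,000 + 450,000,000 + 374,000,000 = 1,586,000,000 m³
S = 33,598,600,000 / 1,586,000,000 = 21.184 PSU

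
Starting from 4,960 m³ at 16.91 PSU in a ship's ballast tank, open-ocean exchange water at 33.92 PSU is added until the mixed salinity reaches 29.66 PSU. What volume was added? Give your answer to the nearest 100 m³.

14800 m³

Salt balance: 4,960×16.91 + V×33.92 = (4,960+V)×29.66
83,873.6 + 33.92V = 147,113.6 + 29.66V
63,240 = 4.26V
V = 14,845.07 m³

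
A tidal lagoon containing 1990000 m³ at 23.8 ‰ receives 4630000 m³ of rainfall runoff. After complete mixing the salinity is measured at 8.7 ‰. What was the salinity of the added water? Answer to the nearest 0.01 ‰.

Salt balance: 1,990,000×23.8 + 4,630,000×S = 6,620,000×8.7
47,362,000 + 4,630,000·S = 57,594,000
S = (57,594,000 − 47,362,000) / 4,630,000 = 2.2099 ‰

2.21 ‰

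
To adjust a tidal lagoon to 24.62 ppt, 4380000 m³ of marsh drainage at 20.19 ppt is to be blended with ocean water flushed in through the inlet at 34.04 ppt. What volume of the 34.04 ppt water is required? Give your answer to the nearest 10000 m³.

2060000 m³

Salt balance: 4,380,000×20.19 + V×34.04 = (4,380,000+V)×24.62
88,432,200 + 34.04V = 107,835,600 + 24.62V
19,403,400 = 9.42V
V = 2,059,808.92 m³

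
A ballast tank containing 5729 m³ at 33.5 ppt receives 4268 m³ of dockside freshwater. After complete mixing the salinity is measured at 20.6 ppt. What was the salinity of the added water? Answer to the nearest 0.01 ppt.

3.28 ppt

Salt balance: 5,729×33.5 + 4,268×S = 9,997×20.6
191,921.5 + 4,268·S = 205,938.2
S = (205,938.2 − 191,921.5) / 4,268 = 3.2841 ppt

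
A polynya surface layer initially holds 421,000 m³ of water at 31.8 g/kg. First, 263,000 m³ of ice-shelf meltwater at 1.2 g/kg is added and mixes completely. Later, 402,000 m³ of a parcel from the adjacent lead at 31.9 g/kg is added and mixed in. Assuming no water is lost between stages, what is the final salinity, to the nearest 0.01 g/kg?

Mass of salt is conserved:
Initial salt = 421,000×31.8 = 13,387,800
After stage 1: salt = 13,387,800 + 263,000×1.2 = 13,703,400; volume = 684,000 m³; S = 20.034 g/kg
After stage 2: salt = 13,703,400 + 402,000×31.9 = 26,527,200; volume = 1,086,000 m³
S = 26,527,200 / 1,086,000 = 24.4265 g/kg

24.43 g/kg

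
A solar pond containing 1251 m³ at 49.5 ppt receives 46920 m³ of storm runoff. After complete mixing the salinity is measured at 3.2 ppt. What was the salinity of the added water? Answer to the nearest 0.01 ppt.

Salt balance: 1,251×49.5 + 46,920×S = 48,171×3.2
61,924.5 + 46,920·S = 154,147.2
S = (154,147.2 − 61,924.5) / 46,920 = 1.9655 ppt

1.97 ppt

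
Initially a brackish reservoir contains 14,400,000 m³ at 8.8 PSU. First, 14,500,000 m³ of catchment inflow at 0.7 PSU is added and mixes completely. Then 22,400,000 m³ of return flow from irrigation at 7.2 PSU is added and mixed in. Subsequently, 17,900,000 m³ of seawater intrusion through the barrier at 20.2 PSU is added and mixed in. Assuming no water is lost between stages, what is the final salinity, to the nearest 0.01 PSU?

By conservation of dissolved salt,
Initial salt = 14,400,000×8.8 = 126,720,000
After stage 1: salt = 126,720,000 + 14,500,000×0.7 = 136,870,000; volume = 28,900,000 m³; S = 4.736 PSU
After stage 2: salt = 136,870,000 + 22,400,000×7.2 = 298,150,000; volume = 51,300,000 m³; S = 5.812 PSU
After stage 3: salt = 298,150,000 + 17,900,000×20.2 = 659,730,000; volume = 69,200,000 m³
S = 659,730,000 / 69,200,000 = 9.5337 PSU

9.53 PSU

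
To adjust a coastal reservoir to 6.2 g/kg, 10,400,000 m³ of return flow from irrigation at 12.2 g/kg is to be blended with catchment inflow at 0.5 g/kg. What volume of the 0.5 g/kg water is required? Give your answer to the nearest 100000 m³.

10900000 m³

Salt balance: 10,400,000×12.2 + V×0.5 = (10,400,000+V)×6.2
126,880,000 + 0.5V = 64,480,000 + 6.2V
62,400,000 = 5.7V
V = 10,947,368.42 m³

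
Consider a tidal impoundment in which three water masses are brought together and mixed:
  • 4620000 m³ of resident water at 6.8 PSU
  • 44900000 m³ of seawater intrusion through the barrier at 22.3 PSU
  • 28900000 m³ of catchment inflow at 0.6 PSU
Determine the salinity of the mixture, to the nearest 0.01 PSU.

13.39 PSU

By conservation of dissolved salt,
salt = 4,620,000×6.8 + 44,900,000×22.3 + 28,900,000×0.6 = 31,416,000 + 1,001,270,000 + 17,340,000 = 1,050,026,000
volume = 4,620,000 + 44,900,000 + 28,900,000 = 78,420,000 m³
S = 1,050,026,000 / 78,420,000 = 13.3898 PSU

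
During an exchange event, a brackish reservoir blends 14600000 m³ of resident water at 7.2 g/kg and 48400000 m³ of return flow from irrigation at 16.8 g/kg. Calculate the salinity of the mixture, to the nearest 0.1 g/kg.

14.6 g/kg

Salt balance:
salt = 14,600,000×7.2 + 48,400,000×16.8 = 105,120,000 + 813,120,000 = 918,240,000
volume = 14,600,000 + 48,400,000 = 63,000,000 m³
S = 918,240,000 / 63,000,000 = 14.575 g/kg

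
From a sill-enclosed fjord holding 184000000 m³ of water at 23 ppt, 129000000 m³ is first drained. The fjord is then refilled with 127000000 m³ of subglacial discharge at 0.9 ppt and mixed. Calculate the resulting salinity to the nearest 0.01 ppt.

Remaining after removal: 55,000,000 m³ at 23 ppt (salt = 1,265,000,000)
After addition: salt = 1,265,000,000 + 127,000,000×0.9 = 1,379,300,000; volume = 182,000,000 m³
S = 1,379,300,000 / 182,000,000 = 7.5786 ppt

7.58 ppt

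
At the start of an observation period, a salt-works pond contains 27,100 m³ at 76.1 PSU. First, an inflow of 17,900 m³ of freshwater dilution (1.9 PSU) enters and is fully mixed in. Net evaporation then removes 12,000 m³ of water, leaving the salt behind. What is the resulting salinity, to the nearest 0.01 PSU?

After mixing: salt = 27,100×76.1 + 17,900×1.9 = 2,096,320; volume = 45,000 m³
After evaporation: salt unchanged = 2,096,320; volume = 45,000 − 12,000 = 33,000 m³
S = 2,096,320 / 33,000 = 63.5248 PSU

63.52 PSU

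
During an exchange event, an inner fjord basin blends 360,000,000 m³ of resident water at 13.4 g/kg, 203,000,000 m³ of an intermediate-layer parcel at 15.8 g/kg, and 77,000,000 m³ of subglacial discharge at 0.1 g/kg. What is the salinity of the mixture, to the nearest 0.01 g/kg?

Mass of salt is conserved:
salt = 360,000,000×13.4 + 203,000,000×15.8 + 77,000,000×0.1 = 4,824,000,000 + 3,207,400,000 + 7,700,000 = 8,039,100,000
volume = 360,000,000 + 203,000,000 + 77,000,000 = 640,000,000 m³
S = 8,039,100,000 / 640,000,000 = 12.5611 g/kg

12.56 g/kg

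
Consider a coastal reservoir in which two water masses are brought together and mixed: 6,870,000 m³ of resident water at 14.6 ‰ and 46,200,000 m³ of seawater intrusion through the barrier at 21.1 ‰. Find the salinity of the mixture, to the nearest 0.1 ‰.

Weighted by volume,
salt = 6,870,000×14.6 + 46,200,000×21.1 = 100,302,000 + 974,820,000 = 1,075,122,000
volume = 6,870,000 + 46,200,000 = 53,070,000 m³
S = 1,075,122,000 / 53,070,000 = 20.259 ‰

20.3 ‰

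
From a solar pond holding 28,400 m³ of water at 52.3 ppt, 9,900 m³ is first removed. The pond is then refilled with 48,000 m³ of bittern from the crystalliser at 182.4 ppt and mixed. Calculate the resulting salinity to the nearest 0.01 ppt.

Remaining after removal: 18,500 m³ at 52.3 ppt (salt = 967,550)
After addition: salt = 967,550 + 48,000×182.4 = 9,722,750; volume = 66,500 m³
S = 9,722,750 / 66,500 = 146.2068 ppt

146.21 ppt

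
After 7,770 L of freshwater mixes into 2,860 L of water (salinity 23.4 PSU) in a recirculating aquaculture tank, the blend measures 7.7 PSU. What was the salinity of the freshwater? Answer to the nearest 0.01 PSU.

1.92 PSU

Salt balance: 2,860×23.4 + 7,770×S = 10,630×7.7
66,924 + 7,770·S = 81,851
S = (81,851 − 66,924) / 7,770 = 1.9211 PSU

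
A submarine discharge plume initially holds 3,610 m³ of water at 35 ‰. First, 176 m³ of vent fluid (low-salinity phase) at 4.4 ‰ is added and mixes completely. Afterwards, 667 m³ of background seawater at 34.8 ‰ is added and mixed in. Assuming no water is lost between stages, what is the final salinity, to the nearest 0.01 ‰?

33.76 ‰

Weighted by volume,
Initial salt = 3,610×35 = 126,350
After stage 1: salt = 126,350 + 176×4.4 = 127,124.4; volume = 3,786 m³; S = 33.577 ‰
After stage 2: salt = 127,124.4 + 667×34.8 = 150,336; volume = 4,453 m³
S = 150,336 / 4,453 = 33.7606 ‰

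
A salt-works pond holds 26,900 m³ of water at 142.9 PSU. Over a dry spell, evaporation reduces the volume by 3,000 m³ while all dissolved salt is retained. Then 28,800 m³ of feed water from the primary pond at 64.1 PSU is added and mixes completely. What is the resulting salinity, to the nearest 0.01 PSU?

After evaporation: salt = 26,900×142.9 = 3,844,010; volume = 26,900 − 3,000 = 23,900 m³
After mixing: salt = 3,844,010 + 28,800×64.1 = 5,690,090; volume = 23,900 + 28,800 = 52,700 m³
S = 5,690,090 / 52,700 = 107.9713 PSU

107.97 PSU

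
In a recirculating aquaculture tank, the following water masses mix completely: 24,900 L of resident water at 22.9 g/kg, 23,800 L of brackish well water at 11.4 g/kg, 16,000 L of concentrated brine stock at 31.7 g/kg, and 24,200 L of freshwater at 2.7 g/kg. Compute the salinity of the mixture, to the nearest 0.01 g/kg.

15.91 g/kg

Salt balance:
salt = 24,900×22.9 + 23,800×11.4 + 16,000×31.7 + 24,200×2.7 = 570,210 + 271,320 + 507,200 + 65,340 = 1,414,070
volume = 24,900 + 23,800 + 16,000 + 24,200 = 88,900 L
S = 1,414,070 / 88,900 = 15.9063 g/kg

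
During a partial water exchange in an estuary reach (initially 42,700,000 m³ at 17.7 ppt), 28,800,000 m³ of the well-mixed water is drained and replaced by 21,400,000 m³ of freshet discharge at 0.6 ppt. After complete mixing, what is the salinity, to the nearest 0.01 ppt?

7.33 ppt

Remaining after removal: 13,900,000 m³ at 17.7 ppt (salt = 246,030,000)
After addition: salt = 246,030,000 + 21,400,000×0.6 = 258,870,000; volume = 35,300,000 m³
S = 258,870,000 / 35,300,000 = 7.3334 ppt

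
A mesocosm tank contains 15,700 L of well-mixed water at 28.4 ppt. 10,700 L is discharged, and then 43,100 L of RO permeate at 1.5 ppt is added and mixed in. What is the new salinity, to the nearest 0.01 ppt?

4.30 ppt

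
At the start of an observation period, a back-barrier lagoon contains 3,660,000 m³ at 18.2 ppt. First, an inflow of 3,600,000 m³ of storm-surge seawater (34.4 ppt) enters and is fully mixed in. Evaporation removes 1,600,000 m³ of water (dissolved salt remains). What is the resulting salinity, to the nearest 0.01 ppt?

33.65 ppt

After mixing: salt = 3,660,000×18.2 + 3,600,000×34.4 = 190,452,000; volume = 7,260,000 m³
After evaporation: salt unchanged = 190,452,000; volume = 7,260,000 − 1,600,000 = 5,660,000 m³
S = 190,452,000 / 5,660,000 = 33.6488 ppt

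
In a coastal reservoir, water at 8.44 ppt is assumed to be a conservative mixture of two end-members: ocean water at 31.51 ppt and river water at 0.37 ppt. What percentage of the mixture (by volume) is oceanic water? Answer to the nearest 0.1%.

Let g be the oceanic fraction. Salt balance per unit volume:
g×31.51 + (1−g)×0.37 = 8.44
g = (8.44 − 0.37) / (31.51 − 0.37) = 8.07/31.14 = 0.2592

25.9%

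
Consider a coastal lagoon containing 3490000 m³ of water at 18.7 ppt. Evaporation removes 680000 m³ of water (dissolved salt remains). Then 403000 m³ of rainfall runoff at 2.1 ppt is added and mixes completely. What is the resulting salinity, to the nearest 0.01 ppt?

20.58 ppt

After evaporation: salt = 3,490,000×18.7 = 65,263,000; volume = 3,490,000 − 680,000 = 2,810,000 m³
After mixing: salt = 65,263,000 + 403,000×2.1 = 66,109,300; volume = 2,810,000 + 403,000 = 3,213,000 m³
S = 66,109,300 / 3,213,000 = 20.5756 ppt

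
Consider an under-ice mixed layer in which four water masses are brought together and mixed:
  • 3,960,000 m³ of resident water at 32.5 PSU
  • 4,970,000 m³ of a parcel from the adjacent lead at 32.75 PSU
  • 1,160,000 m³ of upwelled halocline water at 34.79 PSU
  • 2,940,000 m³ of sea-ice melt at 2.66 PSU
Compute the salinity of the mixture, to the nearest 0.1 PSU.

Total salt / total volume:
salt = 3,960,000×32.5 + 4,970,000×32.75 + 1,160,000×34.79 + 2,940,000×2.66 = 128,700,000 + 162,767,500 + 40,356,400 + 7,820,400 = 339,644,300
volume = 3,960,000 + 4,970,000 + 1,160,000 + 2,940,000 = 13,030,000 m³
S = 339,644,300 / 13,030,000 = 26.066 PSU

26.1 PSU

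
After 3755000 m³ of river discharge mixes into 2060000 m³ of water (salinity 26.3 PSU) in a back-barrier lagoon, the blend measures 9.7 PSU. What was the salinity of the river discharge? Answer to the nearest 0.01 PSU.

0.59 PSU

Salt balance: 2,060,000×26.3 + 3,755,000×S = 5,815,000×9.7
54,178,000 + 3,755,000·S = 56,405,500
S = (56,405,500 − 54,178,000) / 3,755,000 = 0.5932 PSU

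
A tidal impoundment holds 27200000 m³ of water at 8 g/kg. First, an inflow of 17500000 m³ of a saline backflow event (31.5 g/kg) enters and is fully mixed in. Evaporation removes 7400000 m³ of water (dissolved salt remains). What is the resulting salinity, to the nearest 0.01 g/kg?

20.61 g/kg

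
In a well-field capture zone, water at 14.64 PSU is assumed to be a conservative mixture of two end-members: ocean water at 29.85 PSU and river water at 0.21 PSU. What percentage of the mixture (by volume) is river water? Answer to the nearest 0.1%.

Let f be the freshwater fraction. Salt balance per unit volume:
f×0.21 + (1−f)×29.85 = 14.64
f = (29.85 − 14.64) / (29.85 − 0.21) = 15.21/29.64 = 0.5132

51.3%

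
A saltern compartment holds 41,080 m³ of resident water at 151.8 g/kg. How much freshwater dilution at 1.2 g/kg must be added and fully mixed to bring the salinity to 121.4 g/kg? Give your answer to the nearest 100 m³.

10400 m³

Salt balance: 41,080×151.8 + V×1.2 = (41,080+V)×121.4
6,235,944 + 1.2V = 4,987,112 + 121.4V
1,248,832 = 120.2V
V = 10,389.62 m³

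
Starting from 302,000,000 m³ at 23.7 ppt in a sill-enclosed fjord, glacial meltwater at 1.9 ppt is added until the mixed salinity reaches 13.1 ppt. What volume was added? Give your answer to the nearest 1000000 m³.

Salt balance: 302,000,000×23.7 + V×1.9 = (302,000,000+V)×13.1
7,157,400,000 + 1.9V = 3,956,200,000 + 13.1V
3,201,200,000 = 11.2V
V = 285,821,428.57 m³

286000000 m³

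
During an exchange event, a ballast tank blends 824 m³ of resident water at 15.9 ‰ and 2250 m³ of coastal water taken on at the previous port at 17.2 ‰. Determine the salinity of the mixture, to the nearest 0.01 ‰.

Conserving salt mass:
salt = 824×15.9 + 2,250×17.2 = 13,101.6 + 38,700 = 51,801.6
volume = 824 + 2,250 = 3,074 m³
S = 51,801.6 / 3,074 = 16.8515 ‰

16.85 ‰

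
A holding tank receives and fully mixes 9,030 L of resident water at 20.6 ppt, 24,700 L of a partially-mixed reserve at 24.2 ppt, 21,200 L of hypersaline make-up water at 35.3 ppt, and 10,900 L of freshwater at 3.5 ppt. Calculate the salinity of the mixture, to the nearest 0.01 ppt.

23.85 ppt

By conservation of dissolved salt,
salt = 9,030×20.6 + 24,700×24.2 + 21,200×35.3 + 10,900×3.5 = 186,018 + 597,740 + 748,360 + 38,150 = 1,570,268
volume = 9,030 + 24,700 + 21,200 + 10,900 = 65,830 L
S = 1,570,268 / 65,830 = 23.8534 ppt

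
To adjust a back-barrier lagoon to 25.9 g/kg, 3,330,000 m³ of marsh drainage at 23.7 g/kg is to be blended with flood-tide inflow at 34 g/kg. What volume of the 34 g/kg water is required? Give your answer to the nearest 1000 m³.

Salt balance: 3,330,000×23.7 + V×34 = (3,330,000+V)×25.9
78,921,000 + 34V = 86,247,000 + 25.9V
7,326,000 = 8.1V
V = 904,444.44 m³

904000 m³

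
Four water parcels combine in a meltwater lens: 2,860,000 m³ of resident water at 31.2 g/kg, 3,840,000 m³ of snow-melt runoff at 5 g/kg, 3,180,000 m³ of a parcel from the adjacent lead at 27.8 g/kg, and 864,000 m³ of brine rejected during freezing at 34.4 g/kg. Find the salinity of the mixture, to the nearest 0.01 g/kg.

21.09 g/kg

Weighted by volume,
salt = 2,860,000×31.2 + 3,840,000×5 + 3,180,000×27.8 + 864,000×34.4 = 89,232,000 + 19,200,000 + 88,404,000 + 29,721,600 = 226,557,600
volume = 2,860,000 + 3,840,000 + 3,180,000 + 864,000 = 10,744,000 m³
S = 226,557,600 / 10,744,000 = 21.0869 g/kg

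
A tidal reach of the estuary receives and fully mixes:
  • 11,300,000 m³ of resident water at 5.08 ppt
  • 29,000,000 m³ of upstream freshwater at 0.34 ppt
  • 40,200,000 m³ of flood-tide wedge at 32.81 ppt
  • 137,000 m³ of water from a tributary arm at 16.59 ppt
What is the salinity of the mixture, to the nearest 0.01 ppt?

17.22 ppt

Mass of salt is conserved:
salt = 11,300,000×5.08 + 29,000,000×0.34 + 40,200,000×32.81 + 137,000×16.59 = 57,404,000 + 9,860,000 + 1,318,962,000 + 2,272,830 = 1,388,498,830
volume = 11,300,000 + 29,000,000 + 40,200,000 + 137,000 = 80,637,000 m³
S = 1,388,498,830 / 80,637,000 = 17.2191 ppt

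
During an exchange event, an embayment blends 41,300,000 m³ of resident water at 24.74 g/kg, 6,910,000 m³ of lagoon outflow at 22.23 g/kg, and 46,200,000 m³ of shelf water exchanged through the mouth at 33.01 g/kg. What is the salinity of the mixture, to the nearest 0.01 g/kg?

Salt balance:
salt = 41,300,000×24.74 + 6,910,000×22.23 + 46,200,000×33.01 = 1,021,762,000 + 153,609,300 + 1,525,062,000 = 2,700,433,300
volume = 41,300,000 + 6,910,000 + 46,200,000 = 94,410,000 m³
S = 2,700,433,300 / 94,410,000 = 28.6033 g/kg

28.60 g/kg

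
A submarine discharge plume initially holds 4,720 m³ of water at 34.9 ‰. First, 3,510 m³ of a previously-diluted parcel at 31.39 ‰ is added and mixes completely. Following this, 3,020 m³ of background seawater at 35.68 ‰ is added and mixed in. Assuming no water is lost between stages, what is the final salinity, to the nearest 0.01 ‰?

34.01 ‰

Salt balance:
Initial salt = 4,720×34.9 = 164,728
After stage 1: salt = 164,728 + 3,510×31.39 = 274,906.9; volume = 8,230 m³; S = 33.403 ‰
After stage 2: salt = 274,906.9 + 3,020×35.68 = 382,660.5; volume = 11,250 m³
S = 382,660.5 / 11,250 = 34.0143 ‰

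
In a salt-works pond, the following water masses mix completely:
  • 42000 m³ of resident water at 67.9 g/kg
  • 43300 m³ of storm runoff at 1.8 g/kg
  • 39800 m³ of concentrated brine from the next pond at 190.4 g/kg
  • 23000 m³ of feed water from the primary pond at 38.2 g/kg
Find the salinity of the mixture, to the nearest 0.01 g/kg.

Total salt / total volume:
salt = 42,000×67.9 + 43,300×1.8 + 39,800×190.4 + 23,000×38.2 = 2,851,800 + 77,940 + 7,577,920 + 878,600 = 11,386,260
volume = 42,000 + 43,300 + 39,800 + 23,000 = 148,100 m³
S = 11,386,260 / 148,100 = 76.8822 g/kg

76.88 g/kg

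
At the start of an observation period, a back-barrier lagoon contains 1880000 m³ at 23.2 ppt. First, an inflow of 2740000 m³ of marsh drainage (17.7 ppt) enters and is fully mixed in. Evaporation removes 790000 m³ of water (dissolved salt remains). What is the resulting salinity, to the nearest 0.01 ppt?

24.05 ppt

After mixing: salt = 1,880,000×23.2 + 2,740,000×17.7 = 92,114,000; volume = 4,620,000 m³
After evaporation: salt unchanged = 92,114,000; volume = 4,620,000 − 790,000 = 3,830,000 m³
S = 92,114,000 / 3,830,000 = 24.0507 ppt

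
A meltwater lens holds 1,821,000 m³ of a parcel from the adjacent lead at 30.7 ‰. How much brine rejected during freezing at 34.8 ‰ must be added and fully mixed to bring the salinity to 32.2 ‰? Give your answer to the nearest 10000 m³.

Salt balance: 1,821,000×30.7 + V×34.8 = (1,821,000+V)×32.2
55,904,700 + 34.8V = 58,636,200 + 32.2V
2,731,500 = 2.6V
V = 1,050,576.92 m³

1050000 m³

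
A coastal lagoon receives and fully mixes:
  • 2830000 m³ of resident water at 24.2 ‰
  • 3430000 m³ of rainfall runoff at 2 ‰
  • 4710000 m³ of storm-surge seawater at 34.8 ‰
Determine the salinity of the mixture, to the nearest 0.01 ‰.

Total salt / total volume:
salt = 2,830,000×24.2 + 3,430,000×2 + 4,710,000×34.8 = 68,486,000 + 6,860,000 + 163,908,000 = 239,254,000
volume = 2,830,000 + 3,430,000 + 4,710,000 = 10,970,000 m³
S = 239,254,000 / 10,970,000 = 21.8098 ‰

21.81 ‰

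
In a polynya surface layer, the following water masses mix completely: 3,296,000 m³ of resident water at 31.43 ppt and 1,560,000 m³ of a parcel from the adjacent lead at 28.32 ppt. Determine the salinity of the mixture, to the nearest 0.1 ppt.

Mass of salt is conserved:
salt = 3,296,000×31.43 + 1,560,000×28.32 = 103,593,280 + 44,179,200 = 147,772,480
volume = 3,296,000 + 1,560,000 = 4,856,000 m³
S = 147,772,480 / 4,856,000 = 30.431 ppt

30.4 ppt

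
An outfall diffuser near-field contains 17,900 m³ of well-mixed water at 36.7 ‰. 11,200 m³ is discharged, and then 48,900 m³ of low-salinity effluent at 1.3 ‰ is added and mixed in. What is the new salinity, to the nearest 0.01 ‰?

5.57 ‰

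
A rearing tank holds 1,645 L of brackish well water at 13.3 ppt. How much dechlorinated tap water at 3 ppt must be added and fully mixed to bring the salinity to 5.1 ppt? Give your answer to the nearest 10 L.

6420 L

Salt balance: 1,645×13.3 + V×3 = (1,645+V)×5.1
21,878.5 + 3V = 8,389.5 + 5.1V
13,489 = 2.1V
V = 6,423.33 L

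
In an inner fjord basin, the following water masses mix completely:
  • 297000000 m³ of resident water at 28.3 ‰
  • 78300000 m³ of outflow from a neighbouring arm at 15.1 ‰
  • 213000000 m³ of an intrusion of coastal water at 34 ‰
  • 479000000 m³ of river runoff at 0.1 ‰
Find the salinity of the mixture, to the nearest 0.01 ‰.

15.81 ‰

Conserving salt mass:
salt = 297,000,000×28.3 + 78,300,000×15.1 + 213,000,000×34 + 479,000,000×0.1 = 8,405,100,000 + 1,182,330,000 + 7,242,000,000 + 47,900,000 = 16,877,330,000
volume = 297,000,000 + 78,300,000 + 213,000,000 + 479,000,000 = 1,067,300,000 m³
S = 16,877,330,000 / 1,067,300,000 = 15.8131 ‰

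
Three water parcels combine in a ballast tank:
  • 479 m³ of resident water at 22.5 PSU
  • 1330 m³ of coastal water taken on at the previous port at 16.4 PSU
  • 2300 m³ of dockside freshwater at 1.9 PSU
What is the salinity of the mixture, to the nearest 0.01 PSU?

8.99 PSU

Mass of salt is conserved:
salt = 479×22.5 + 1,330×16.4 + 2,300×1.9 = 10,777.5 + 21,812 + 4,370 = 36,959.5
volume = 479 + 1,330 + 2,300 = 4,109 m³
S = 36,959.5 / 4,109 = 8.9948 PSU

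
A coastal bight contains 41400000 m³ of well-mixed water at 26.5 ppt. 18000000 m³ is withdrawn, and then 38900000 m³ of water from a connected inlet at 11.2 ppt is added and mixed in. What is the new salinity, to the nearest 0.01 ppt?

Remaining after removal: 23,400,000 m³ at 26.5 ppt (salt = 620,100,000)
After addition: salt = 620,100,000 + 38,900,000×11.2 = 1,055,780,000; volume = 62,300,000 m³
S = 1,055,780,000 / 62,300,000 = 16.9467 ppt

16.95 ppt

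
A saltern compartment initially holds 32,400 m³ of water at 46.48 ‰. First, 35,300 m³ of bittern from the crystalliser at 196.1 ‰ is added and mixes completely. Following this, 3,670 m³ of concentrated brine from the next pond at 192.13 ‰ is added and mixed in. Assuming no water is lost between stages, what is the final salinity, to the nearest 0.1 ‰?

128.0 ‰

By conservation of dissolved salt,
Initial salt = 32,400×46.48 = 1,505,952
After stage 1: salt = 1,505,952 + 35,300×196.1 = 8,428,282; volume = 67,700 m³; S = 124.495 ‰
After stage 2: salt = 8,428,282 + 3,670×192.13 = 9,133,399.1; volume = 71,370 m³
S = 9,133,399.1 / 71,370 = 127.9725 ‰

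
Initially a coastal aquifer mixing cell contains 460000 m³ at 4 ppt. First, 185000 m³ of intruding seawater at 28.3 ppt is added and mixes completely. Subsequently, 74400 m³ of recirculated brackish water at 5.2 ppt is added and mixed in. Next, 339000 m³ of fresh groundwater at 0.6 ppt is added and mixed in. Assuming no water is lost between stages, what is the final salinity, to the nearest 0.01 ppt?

7.24 ppt

Salt balance:
Initial salt = 460,000×4 = 1,840,000
After stage 1: salt = 1,840,000 + 185,000×28.3 = 7,075,500; volume = 645,000 m³; S = 10.97 ppt
After stage 2: salt = 7,075,500 + 74,400×5.2 = 7,462,380; volume = 719,400 m³; S = 10.373 ppt
After stage 3: salt = 7,462,380 + 339,000×0.6 = 7,665,780; volume = 1,058,400 m³
S = 7,665,780 / 1,058,400 = 7.2428 ppt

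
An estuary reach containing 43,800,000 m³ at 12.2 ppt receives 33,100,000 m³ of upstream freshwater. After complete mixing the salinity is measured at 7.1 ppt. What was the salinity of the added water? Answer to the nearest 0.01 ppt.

Salt balance: 43,800,000×12.2 + 33,100,000×S = 76,900,000×7.1
534,360,000 + 33,100,000·S = 545,990,000
S = (545,990,000 − 534,360,000) / 33,100,000 = 0.3514 ppt

0.35 ppt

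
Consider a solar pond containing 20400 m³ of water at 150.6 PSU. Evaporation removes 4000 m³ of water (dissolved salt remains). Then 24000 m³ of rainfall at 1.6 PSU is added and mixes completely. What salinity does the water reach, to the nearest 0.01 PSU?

77.00 PSU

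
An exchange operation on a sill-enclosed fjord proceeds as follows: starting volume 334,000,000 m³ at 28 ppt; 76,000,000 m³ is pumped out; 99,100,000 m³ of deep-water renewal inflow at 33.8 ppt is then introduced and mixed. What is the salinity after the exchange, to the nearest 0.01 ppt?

29.61 ppt

Remaining after removal: 258,000,000 m³ at 28 ppt (salt = 7,224,000,000)
After addition: salt = 7,224,000,000 + 99,100,000×33.8 = 10,573,580,000; volume = 357,100,000 m³
S = 10,573,580,000 / 357,100,000 = 29.6096 ppt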